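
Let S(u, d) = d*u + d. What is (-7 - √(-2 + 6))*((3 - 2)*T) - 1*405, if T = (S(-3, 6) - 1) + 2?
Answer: -306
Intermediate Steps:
S(u, d) = d + d*u
T = -11 (T = (6*(1 - 3) - 1) + 2 = (6*(-2) - 1) + 2 = (-12 - 1) + 2 = -13 + 2 = -11)
(-7 - √(-2 + 6))*((3 - 2)*T) - 1*405 = (-7 - √(-2 + 6))*((3 - 2)*(-11)) - 1*405 = (-7 - √4)*(1*(-11)) - 405 = (-7 - 1*2)*(-11) - 405 = (-7 - 2)*(-11) - 405 = -9*(-11) - 405 = 99 - 405 = -306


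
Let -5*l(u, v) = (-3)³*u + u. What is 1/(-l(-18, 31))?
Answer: 5/468 ≈ 0.010684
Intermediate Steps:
l(u, v) = 26*u/5 (l(u, v) = -((-3)³*u + u)/5 = -(-27*u + u)/5 = -(-26)*u/5 = 26*u/5)
1/(-l(-18, 31)) = 1/(-26*(-18)/5) = 1/(-1*(-468/5)) = 1/(468/5) = 5/468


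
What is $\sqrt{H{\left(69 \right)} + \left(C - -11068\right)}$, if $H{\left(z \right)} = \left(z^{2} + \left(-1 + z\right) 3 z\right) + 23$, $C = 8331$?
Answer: $3 \sqrt{4251} \approx 195.6$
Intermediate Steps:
$H{\left(z \right)} = 23 + z^{2} + z \left(-3 + 3 z\right)$ ($H{\left(z \right)} = \left(z^{2} + \left(-3 + 3 z\right) z\right) + 23 = \left(z^{2} + z \left(-3 + 3 z\right)\right) + 23 = 23 + z^{2} + z \left(-3 + 3 z\right)$)
$\sqrt{H{\left(69 \right)} + \left(C - -11068\right)} = \sqrt{\left(23 - 207 + 4 \cdot 69^{2}\right) + \left(8331 - -11068\right)} = \sqrt{\left(23 - 207 + 4 \cdot 4761\right) + \left(8331 + 11068\right)} = \sqrt{\left(23 - 207 + 19044\right) + 19399} = \sqrt{18860 + 19399} = \sqrt{38259} = 3 \sqrt{4251}$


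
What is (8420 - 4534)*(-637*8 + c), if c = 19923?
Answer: 57617722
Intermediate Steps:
(8420 - 4534)*(-637*8 + c) = (8420 - 4534)*(-637*8 + 19923) = 3886*(-5096 + 19923) = 3886*14827 = 57617722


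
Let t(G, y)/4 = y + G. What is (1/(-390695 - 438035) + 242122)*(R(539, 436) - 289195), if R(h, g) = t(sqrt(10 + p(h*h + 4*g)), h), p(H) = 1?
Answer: -57595456068770301/828730 + 401307530118*sqrt(11)/414365 ≈ -6.9495e+10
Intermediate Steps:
t(G, y) = 4*G + 4*y (t(G, y) = 4*(y + G) = 4*(G + y) = 4*G + 4*y)
R(h, g) = 4*h + 4*sqrt(11) (R(h, g) = 4*sqrt(10 + 1) + 4*h = 4*sqrt(11) + 4*h = 4*h + 4*sqrt(11))
(1/(-390695 - 438035) + 242122)*(R(539, 436) - 289195) = (1/(-390695 - 438035) + 242122)*((4*539 + 4*sqrt(11)) - 289195) = (1/(-828730) + 242122)*((2156 + 4*sqrt(11)) - 289195) = (-1/828730 + 242122)*(-287039 + 4*sqrt(11)) = 200653765059*(-287039 + 4*sqrt(11))/828730 = -57595456068770301/828730 + 401307530118*sqrt(11)/414365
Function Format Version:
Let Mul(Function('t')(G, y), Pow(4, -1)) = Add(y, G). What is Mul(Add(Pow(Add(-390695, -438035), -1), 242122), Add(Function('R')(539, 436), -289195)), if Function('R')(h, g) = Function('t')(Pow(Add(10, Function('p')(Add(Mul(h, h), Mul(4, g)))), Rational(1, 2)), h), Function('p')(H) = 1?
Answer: Add(Rational(-57595456068770301, 828730), Mul(Rational(401307530118, 414365), Pow(11, Rational(1, 2)))) ≈ -6.9495e+10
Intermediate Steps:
Function('t')(G, y) = Add(Mul(4, G), Mul(4, y)) (Function('t')(G, y) = Mul(4, Add(y, G)) = Mul(4, Add(G, y)) = Add(Mul(4, G), Mul(4, y)))
Function('R')(h, g) = Add(Mul(4, h), Mul(4, Pow(11, Rational(1, 2)))) (Function('R')(h, g) = Add(Mul(4, Pow(Add(10, 1), Rational(1, 2))), Mul(4, h)) = Add(Mul(4, Pow(11, Rational(1, 2))), Mul(4, h)) = Add(Mul(4, h), Mul(4, Pow(11, Rational(1, 2)))))
Mul(Add(Pow(Add(-390695, -438035), -1), 242122), Add(Function('R')(539, 436), -289195)) = Mul(Add(Pow(Add(-390695, -438035), -1), 242122), Add(Add(Mul(4, 539), Mul(4, Pow(11, Rational(1, 2)))), -289195)) = Mul(Add(Pow(-828730, -1), 242122), Add(Add(2156, Mul(4, Pow(11, Rational(1, 2)))), -289195)) = Mul(Add(Rational(-1, 828730), 242122), Add(-287039, Mul(4, Pow(11, Rational(1, 2))))) = Mul(Rational(200653765059, 828730), Add(-287039, Mul(4, Pow(11, Rational(1, 2))))) = Add(Rational(-57595456068770301, 828730), Mul(Rational(401307530118, 414365), Pow(11, Rational(1, 2))))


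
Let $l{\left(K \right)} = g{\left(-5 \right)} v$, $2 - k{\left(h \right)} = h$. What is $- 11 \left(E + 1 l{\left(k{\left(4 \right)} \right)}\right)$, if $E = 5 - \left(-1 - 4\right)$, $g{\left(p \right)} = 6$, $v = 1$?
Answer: $-176$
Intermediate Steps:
$k{\left(h \right)} = 2 - h$
$l{\left(K \right)} = 6$ ($l{\left(K \right)} = 6 \cdot 1 = 6$)
$E = 10$ ($E = 5 - -5 = 5 + 5 = 10$)
$- 11 \left(E + 1 l{\left(k{\left(4 \right)} \right)}\right) = - 11 \left(10 + 1 \cdot 6\right) = - 11 \left(10 + 6\right) = \left(-11\right) 16 = -176$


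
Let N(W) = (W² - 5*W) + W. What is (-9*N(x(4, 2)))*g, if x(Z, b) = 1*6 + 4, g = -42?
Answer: 22680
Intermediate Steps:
x(Z, b) = 10 (x(Z, b) = 6 + 4 = 10)
N(W) = W² - 4*W
(-9*N(x(4, 2)))*g = -90*(-4 + 10)*(-42) = -90*6*(-42) = -9*60*(-42) = -540*(-42) = 22680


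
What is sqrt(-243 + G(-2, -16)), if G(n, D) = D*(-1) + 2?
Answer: 15*I ≈ 15.0*I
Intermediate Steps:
G(n, D) = 2 - D (G(n, D) = -D + 2 = 2 - D)
sqrt(-243 + G(-2, -16)) = sqrt(-243 + (2 - 1*(-16))) = sqrt(-243 + (2 + 16)) = sqrt(-243 + 18) = sqrt(-225) = 15*I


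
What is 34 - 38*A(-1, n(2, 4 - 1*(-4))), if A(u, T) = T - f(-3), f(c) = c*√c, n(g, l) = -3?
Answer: 148 - 114*I*√3 ≈ 148.0 - 197.45*I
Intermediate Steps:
f(c) = c^(3/2)
A(u, T) = T + 3*I*√3 (A(u, T) = T - (-3)^(3/2) = T - (-3)*I*√3 = T + 3*I*√3)
34 - 38*A(-1, n(2, 4 - 1*(-4))) = 34 - 38*(-3 + 3*I*√3) = 34 + (114 - 114*I*√3) = 148 - 114*I*√3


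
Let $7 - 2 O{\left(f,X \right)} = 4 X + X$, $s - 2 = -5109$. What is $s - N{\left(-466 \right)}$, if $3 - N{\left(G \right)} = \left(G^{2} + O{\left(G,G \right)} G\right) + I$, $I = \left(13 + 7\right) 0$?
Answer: $-332475$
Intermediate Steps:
$s = -5107$ ($s = 2 - 5109 = -5107$)
$O{\left(f,X \right)} = \frac{7}{2} - \frac{5 X}{2}$ ($O{\left(f,X \right)} = \frac{7}{2} - \frac{4 X + X}{2} = \frac{7}{2} - \frac{5 X}{2}$)
$I = 0$ ($I = 20 \cdot 0 = 0$)
$N{\left(G \right)} = 3 - G^{2} - G \left(\frac{7}{2} - \frac{5 G}{2}\right)$ ($N{\left(G \right)} = 3 - \left(\left(G^{2} + \left(\frac{7}{2} - \frac{5 G}{2}\right) G\right) + 0\right) = 3 - \left(\left(G^{2} + G \left(\frac{7}{2} - \frac{5 G}{2}\right)\right) + 0\right) = 3 - \left(G^{2} + G \left(\frac{7}{2} - \frac{5 G}{2}\right)\right) = 3 - G^{2} - G \left(\frac{7}{2} - \frac{5 G}{2}\right)$)
$s - N{\left(-466 \right)} = -5107 - \left(3 - -1631 + \frac{3 \left(-466\right)^{2}}{2}\right) = -5107 - \left(3 + 1631 + \frac{3}{2} \cdot 217156\right) = -5107 - \left(3 + 1631 + 325734\right) = -5107 - 327368 = -332475$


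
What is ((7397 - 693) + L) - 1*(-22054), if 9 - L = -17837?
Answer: 46604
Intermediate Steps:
L = 17846 (L = 9 - 1*(-17837) = 9 + 17837 = 17846)
((7397 - 693) + L) - 1*(-22054) = ((7397 - 693) + 17846) - 1*(-22054) = (6704 + 17846) + 22054 = 24550 + 22054 = 46604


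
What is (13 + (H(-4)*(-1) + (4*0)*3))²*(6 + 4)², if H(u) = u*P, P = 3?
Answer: 62500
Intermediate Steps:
H(u) = 3*u (H(u) = u*3 = 3*u)
(13 + (H(-4)*(-1) + (4*0)*3))²*(6 + 4)² = (13 + ((3*(-4))*(-1) + (4*0)*3))²*(6 + 4)² = (13 + (-12*(-1) + 0*3))²*10² = (13 + (12 + 0))²*100 = (13 + 12)²*100 = 25²*100 = 625*100 = 62500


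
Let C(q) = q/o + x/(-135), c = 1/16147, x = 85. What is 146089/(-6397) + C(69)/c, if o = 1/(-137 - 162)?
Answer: -57539425694789/172719 ≈ -3.3314e+8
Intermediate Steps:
o = -1/299 (o = 1/(-299) = -1/299 ≈ -0.0033445)
c = 1/16147 ≈ 6.1931e-5
C(q) = -17/27 - 299*q (C(q) = q/(-1/299) + 85/(-135) = q*(-299) + 85*(-1/135) = -299*q - 17/27 = -17/27 - 299*q)
146089/(-6397) + C(69)/c = 146089/(-6397) + (-17/27 - 299*69)/(1/16147) = 146089*(-1/6397) + (-17/27 - 20631)*16147 = -146089/6397 - 557054/27*16147 = -146089/6397 - 8994750938/27 = -57539425694789/172719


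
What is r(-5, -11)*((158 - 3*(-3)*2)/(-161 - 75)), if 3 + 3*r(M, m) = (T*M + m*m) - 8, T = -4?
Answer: -5720/177 ≈ -32.316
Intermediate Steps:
r(M, m) = -11/3 - 4*M/3 + m**2/3 (r(M, m) = -1 + ((-4*M + m*m) - 8)/3 = -1 + ((-4*M + m**2) - 8)/3 = -1 + ((m**2 - 4*M) - 8)/3 = -1 + (-8 + m**2 - 4*M)/3 = -1 + (-8/3 - 4*M/3 + m**2/3) = -11/3 - 4*M/3 + m**2/3)
r(-5, -11)*((158 - 3*(-3)*2)/(-161 - 75)) = (-11/3 - 4/3*(-5) + (1/3)*(-11)**2)*((158 - 3*(-3)*2)/(-161 - 75)) = (-11/3 + 20/3 + (1/3)*121)*((158 + 9*2)/(-236)) = (-11/3 + 20/3 + 121/3)*((158 + 18)*(-1/236)) = 130*(176*(-1/236))/3 = (130/3)*(-44/59) = -5720/177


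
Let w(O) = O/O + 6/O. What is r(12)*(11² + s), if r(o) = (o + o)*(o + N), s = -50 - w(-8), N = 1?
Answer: 22074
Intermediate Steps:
w(O) = 1 + 6/O
s = -201/4 (s = -50 - (6 - 8)/(-8) = -50 - (-1)*(-2)/8 = -50 - 1*¼ = -50 - ¼ = -201/4 ≈ -50.250)
r(o) = 2*o*(1 + o) (r(o) = (o + o)*(o + 1) = (2*o)*(1 + o) = 2*o*(1 + o))
r(12)*(11² + s) = (2*12*(1 + 12))*(11² - 201/4) = (2*12*13)*(121 - 201/4) = 312*(283/4) = 22074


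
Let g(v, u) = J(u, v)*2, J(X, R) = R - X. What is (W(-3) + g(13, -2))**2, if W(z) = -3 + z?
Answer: 576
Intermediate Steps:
g(v, u) = -2*u + 2*v (g(v, u) = (v - u)*2 = -2*u + 2*v)
(W(-3) + g(13, -2))**2 = ((-3 - 3) + (-2*(-2) + 2*13))**2 = (-6 + (4 + 26))**2 = (-6 + 30)**2 = 24**2 = 576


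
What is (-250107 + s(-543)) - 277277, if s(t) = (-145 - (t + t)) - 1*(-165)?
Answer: -526278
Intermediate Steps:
s(t) = 20 - 2*t (s(t) = (-145 - 2*t) + 165 = 20 - 2*t)
(-250107 + s(-543)) - 277277 = (-250107 + (20 - 2*(-543))) - 277277 = (-250107 + (20 + 1086)) - 277277 = (-250107 + 1106) - 277277 = -249001 - 277277 = -526278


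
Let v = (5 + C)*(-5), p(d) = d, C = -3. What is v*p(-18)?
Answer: 180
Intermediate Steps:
v = -10 (v = (5 - 3)*(-5) = 2*(-5) = -10)
v*p(-18) = -10*(-18) = 180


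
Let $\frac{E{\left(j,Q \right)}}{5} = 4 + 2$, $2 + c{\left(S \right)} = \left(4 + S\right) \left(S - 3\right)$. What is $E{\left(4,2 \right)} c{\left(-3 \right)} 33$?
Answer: $-7920$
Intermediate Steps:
$c{\left(S \right)} = -2 + \left(-3 + S\right) \left(4 + S\right)$ ($c{\left(S \right)} = -2 + \left(4 + S\right) \left(S - 3\right) = -2 + \left(4 + S\right) \left(-3 + S\right) = -2 + \left(-3 + S\right) \left(4 + S\right)$)
$E{\left(j,Q \right)} = 30$ ($E{\left(j,Q \right)} = 5 \left(4 + 2\right) = 5 \cdot 6 = 30$)
$E{\left(4,2 \right)} c{\left(-3 \right)} 33 = 30 \left(-14 - 3 + \left(-3\right)^{2}\right) 33 = 30 \left(-14 - 3 + 9\right) 33 = 30 \left(-8\right) 33 = \left(-240\right) 33 = -7920$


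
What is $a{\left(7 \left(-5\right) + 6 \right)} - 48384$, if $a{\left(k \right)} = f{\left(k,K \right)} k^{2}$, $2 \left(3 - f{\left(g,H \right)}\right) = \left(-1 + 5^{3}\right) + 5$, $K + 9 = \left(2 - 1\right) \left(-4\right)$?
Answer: $- \frac{200211}{2} \approx -1.0011 \cdot 10^{5}$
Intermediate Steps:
$K = -13$ ($K = -9 + \left(2 - 1\right) \left(-4\right) = -9 + 1 \left(-4\right) = -9 - 4 = -13$)
$f{\left(g,H \right)} = - \frac{123}{2}$ ($f{\left(g,H \right)} = 3 - \frac{\left(-1 + 5^{3}\right) + 5}{2} = 3 - \frac{\left(-1 + 125\right) + 5}{2} = 3 - \frac{124 + 5}{2} = 3 - \frac{129}{2} = - \frac{123}{2}$)
$a{\left(k \right)} = - \frac{123 k^{2}}{2}$
$a{\left(7 \left(-5\right) + 6 \right)} - 48384 = - \frac{123 \left(7 \left(-5\right) + 6\right)^{2}}{2} - 48384 = - \frac{123 \left(-35 + 6\right)^{2}}{2} - 48384 = - \frac{123 \left(-29\right)^{2}}{2} - 48384 = \left(- \frac{123}{2}\right) 841 - 48384 = - \frac{103443}{2} - 48384 = - \frac{200211}{2}$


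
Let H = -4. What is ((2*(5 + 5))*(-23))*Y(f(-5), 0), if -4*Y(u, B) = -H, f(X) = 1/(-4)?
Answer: 460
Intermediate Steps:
f(X) = -¼
Y(u, B) = -1 (Y(u, B) = -(-1)*(-4)/4 = -¼*4 = -1)
((2*(5 + 5))*(-23))*Y(f(-5), 0) = ((2*(5 + 5))*(-23))*(-1) = ((2*10)*(-23))*(-1) = (20*(-23))*(-1) = -460*(-1) = 460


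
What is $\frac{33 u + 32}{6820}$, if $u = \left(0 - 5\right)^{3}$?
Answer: $- \frac{4093}{6820} \approx -0.60015$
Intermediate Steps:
$u = -125$ ($u = \left(-5\right)^{3} = -125$)
$\frac{33 u + 32}{6820} = \frac{33 \left(-125\right) + 32}{6820} = \left(-4125 + 32\right) \frac{1}{6820} = \left(-4093\right) \frac{1}{6820} = - \frac{4093}{6820}$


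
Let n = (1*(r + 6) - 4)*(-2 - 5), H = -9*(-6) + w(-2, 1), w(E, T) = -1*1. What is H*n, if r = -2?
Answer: 0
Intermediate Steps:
w(E, T) = -1
H = 53 (H = -9*(-6) - 1 = 54 - 1 = 53)
n = 0 (n = (1*(-2 + 6) - 4)*(-2 - 5) = (1*4 - 4)*(-7) = (4 - 4)*(-7) = 0*(-7) = 0)
H*n = 53*0 = 0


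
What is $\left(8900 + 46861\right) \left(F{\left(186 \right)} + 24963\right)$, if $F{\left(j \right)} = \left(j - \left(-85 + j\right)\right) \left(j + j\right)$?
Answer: $3155124663$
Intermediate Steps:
$F{\left(j \right)} = 170 j$ ($F{\left(j \right)} = 85 \cdot 2 j = 170 j$)
$\left(8900 + 46861\right) \left(F{\left(186 \right)} + 24963\right) = \left(8900 + 46861\right) \left(170 \cdot 186 + 24963\right) = 55761 \left(31620 + 24963\right) = 55761 \cdot 56583 = 3155124663$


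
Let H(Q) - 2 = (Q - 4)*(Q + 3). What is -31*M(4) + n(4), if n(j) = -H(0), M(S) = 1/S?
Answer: 9/4 ≈ 2.2500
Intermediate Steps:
H(Q) = 2 + (-4 + Q)*(3 + Q) (H(Q) = 2 + (Q - 4)*(Q + 3) = 2 + (-4 + Q)*(3 + Q))
n(j) = 10 (n(j) = -(-10 + 0² - 1*0) = -(-10 + 0 + 0) = -1*(-10) = 10)
-31*M(4) + n(4) = -31/4 + 10 = 9/4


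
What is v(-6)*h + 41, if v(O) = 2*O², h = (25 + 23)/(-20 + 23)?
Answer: 1193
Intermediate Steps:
h = 16 (h = 48/3 = 48*(⅓) = 16)
v(-6)*h + 41 = (2*(-6)²)*16 + 41 = (2*36)*16 + 41 = 72*16 + 41 = 1152 + 41 = 1193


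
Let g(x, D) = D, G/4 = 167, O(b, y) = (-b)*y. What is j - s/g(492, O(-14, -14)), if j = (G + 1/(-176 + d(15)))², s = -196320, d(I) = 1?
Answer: 13634701201/30625 ≈ 4.4521e+5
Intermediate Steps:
O(b, y) = -b*y
G = 668 (G = 4*167 = 668)
j = 13665376201/30625 (j = (668 + 1/(-176 + 1))² = (668 + 1/(-175))² = (668 - 1/175)² = (116899/175)² = 13665376201/30625 ≈ 4.4622e+5)
j - s/g(492, O(-14, -14)) = 13665376201/30625 - (-196320)/((-1*(-14)*(-14))) = 13665376201/30625 - (-196320)/(-196) = 13665376201/30625 - (-196320)*(-1)/196 = 13665376201/30625 - 1*49080/49 = 13665376201/30625 - 49080/49 = 13634701201/30625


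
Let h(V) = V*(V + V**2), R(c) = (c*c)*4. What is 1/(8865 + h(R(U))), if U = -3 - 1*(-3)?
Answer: 1/8865 ≈ 0.00011280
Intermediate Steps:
U = 0 (U = -3 + 3 = 0)
R(c) = 4*c**2 (R(c) = c**2*4 = 4*c**2)
1/(8865 + h(R(U))) = 1/(8865 + (4*0**2)**2*(1 + 4*0**2)) = 1/(8865 + (4*0)**2*(1 + 4*0)) = 1/(8865 + 0**2*(1 + 0)) = 1/(8865 + 0*1) = 1/(8865 + 0) = 1/8865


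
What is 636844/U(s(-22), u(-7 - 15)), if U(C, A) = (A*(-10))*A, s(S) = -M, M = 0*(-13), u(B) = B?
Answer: -159211/1210 ≈ -131.58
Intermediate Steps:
M = 0
s(S) = 0 (s(S) = -1*0 = 0)
U(C, A) = -10*A² (U(C, A) = (-10*A)*A = -10*A²)
636844/U(s(-22), u(-7 - 15)) = 636844/((-10*(-7 - 15)²)) = 636844/((-10*(-22)²)) = 636844/((-10*484)) = 636844/(-4840) = 636844*(-1/4840) = -159211/1210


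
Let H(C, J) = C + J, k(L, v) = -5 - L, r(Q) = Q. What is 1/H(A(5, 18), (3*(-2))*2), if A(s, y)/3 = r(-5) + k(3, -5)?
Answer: -1/51 ≈ -0.019608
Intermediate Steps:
A(s, y) = -39 (A(s, y) = 3*(-5 + (-5 - 1*3)) = 3*(-5 + (-5 - 3)) = 3*(-5 - 8) = 3*(-13) = -39)
1/H(A(5, 18), (3*(-2))*2) = 1/(-39 + (3*(-2))*2) = 1/(-39 - 6*2) = 1/(-39 - 12) = 1/(-51) = -1/51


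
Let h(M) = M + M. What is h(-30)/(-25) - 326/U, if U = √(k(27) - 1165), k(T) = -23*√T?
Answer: 12/5 + 326*I/√(1165 + 69*√3) ≈ 2.4 + 9.096*I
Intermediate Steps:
h(M) = 2*M
U = √(-1165 - 69*√3) (U = √(-69*√3 - 1165) = √(-1165 - 69*√3) ≈ 35.84*I)
h(-30)/(-25) - 326/U = (2*(-30))/(-25) - 326/√(-1165 - 69*√3) = -60*(-1/25) - 326/√(-1165 - 69*√3) = 12/5 - 326/√(-1165 - 69*√3)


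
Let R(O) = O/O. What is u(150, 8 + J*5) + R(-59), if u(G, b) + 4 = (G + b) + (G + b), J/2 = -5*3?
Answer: 13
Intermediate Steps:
J = -30 (J = 2*(-5*3) = 2*(-15) = -30)
R(O) = 1
u(G, b) = -4 + 2*G + 2*b (u(G, b) = -4 + ((G + b) + (G + b)) = -4 + (2*G + 2*b) = -4 + 2*G + 2*b)
u(150, 8 + J*5) + R(-59) = (-4 + 2*150 + 2*(8 - 30*5)) + 1 = (-4 + 300 + 2*(8 - 150)) + 1 = (-4 + 300 + 2*(-142)) + 1 = (-4 + 300 - 284) + 1 = 12 + 1 = 13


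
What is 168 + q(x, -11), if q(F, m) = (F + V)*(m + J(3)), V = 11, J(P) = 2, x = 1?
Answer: 60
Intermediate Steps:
q(F, m) = (2 + m)*(11 + F) (q(F, m) = (F + 11)*(m + 2) = (11 + F)*(2 + m) = (2 + m)*(11 + F))
168 + q(x, -11) = 168 + (22 + 2*1 + 11*(-11) + 1*(-11)) = 168 + (22 + 2 - 121 - 11) = 168 - 108 = 60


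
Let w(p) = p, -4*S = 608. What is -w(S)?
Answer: 152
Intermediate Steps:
S = -152 (S = -¼*608 = -152)
-w(S) = -1*(-152) = 152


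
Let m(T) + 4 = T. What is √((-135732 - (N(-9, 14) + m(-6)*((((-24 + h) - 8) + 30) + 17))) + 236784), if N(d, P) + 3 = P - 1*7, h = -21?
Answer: 2*√25247 ≈ 317.79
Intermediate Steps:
N(d, P) = -10 + P (N(d, P) = -3 + (P - 1*7) = -3 + (P - 7) = -3 + (-7 + P) = -10 + P)
m(T) = -4 + T
√((-135732 - (N(-9, 14) + m(-6)*((((-24 + h) - 8) + 30) + 17))) + 236784) = √((-135732 - ((-10 + 14) + (-4 - 6)*((((-24 - 21) - 8) + 30) + 17))) + 236784) = √((-135732 - (4 - 10*(((-45 - 8) + 30) + 17))) + 236784) = √((-135732 - (4 - 10*((-53 + 30) + 17))) + 236784) = √((-135732 - (4 - 10*(-23 + 17))) + 236784) = √((-135732 - (4 - 10*(-6))) + 236784) = √((-135732 - (4 + 60)) + 236784) = √((-135732 - 1*64) + 236784) = √((-135732 - 64) + 236784) = √(-135796 + 236784) = √100988 = 2*√25247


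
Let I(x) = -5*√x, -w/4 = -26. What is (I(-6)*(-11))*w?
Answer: 5720*I*√6 ≈ 14011.0*I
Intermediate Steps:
w = 104 (w = -4*(-26) = 104)
(I(-6)*(-11))*w = (-5*I*√6*(-11))*104 = (55*I*√6)*104 = 5720*I*√6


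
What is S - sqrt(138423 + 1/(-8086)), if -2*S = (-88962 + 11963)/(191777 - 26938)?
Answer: 76999/329678 - sqrt(9050565816422)/8086 ≈ -371.82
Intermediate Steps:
S = 76999/329678 (S = -(-88962 + 11963)/(2*(191777 - 26938)) = -(-76999)/(2*164839) = -1/2*(-76999/164839) = 76999/329678 ≈ 0.23356)
S - sqrt(138423 + 1/(-8086)) = 76999/329678 - sqrt(138423 + 1/(-8086)) = 76999/329678 - sqrt(138423 - 1/8086) = 76999/329678 - sqrt(1119288377/8086) = 76999/329678 - sqrt(9050565816422)/8086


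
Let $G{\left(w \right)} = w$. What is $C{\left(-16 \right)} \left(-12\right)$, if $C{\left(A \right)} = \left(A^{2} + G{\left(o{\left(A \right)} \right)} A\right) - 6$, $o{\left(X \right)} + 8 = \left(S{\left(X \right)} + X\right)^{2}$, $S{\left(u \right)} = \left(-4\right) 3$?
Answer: $145992$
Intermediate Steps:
$S{\left(u \right)} = -12$
$o{\left(X \right)} = -8 + \left(-12 + X\right)^{2}$
$C{\left(A \right)} = -6 + A^{2} + A \left(-8 + \left(-12 + A\right)^{2}\right)$ ($C{\left(A \right)} = \left(A^{2} + \left(-8 + \left(-12 + A\right)^{2}\right) A\right) - 6 = \left(A^{2} + A \left(-8 + \left(-12 + A\right)^{2}\right)\right) - 6 = -6 + A^{2} + A \left(-8 + \left(-12 + A\right)^{2}\right)$)
$C{\left(-16 \right)} \left(-12\right) = \left(-6 + \left(-16\right)^{2} - 16 \left(-8 + \left(-12 - 16\right)^{2}\right)\right) \left(-12\right) = \left(-6 + 256 - 16 \left(-8 + \left(-28\right)^{2}\right)\right) \left(-12\right) = \left(-6 + 256 - 16 \left(-8 + 784\right)\right) \left(-12\right) = \left(-6 + 256 - 12416\right) \left(-12\right) = \left(-12166\right) \left(-12\right) = 145992$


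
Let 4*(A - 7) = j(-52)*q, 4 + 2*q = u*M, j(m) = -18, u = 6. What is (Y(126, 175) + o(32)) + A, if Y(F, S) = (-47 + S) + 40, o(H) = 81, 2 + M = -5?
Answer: 719/2 ≈ 359.50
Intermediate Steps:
M = -7 (M = -2 - 5 = -7)
q = -23 (q = -2 + (6*(-7))/2 = -2 + (½)*(-42) = -2 - 21 = -23)
Y(F, S) = -7 + S
A = 221/2 (A = 7 + (-18*(-23))/4 = 7 + (¼)*414 = 7 + 207/2 = 221/2 ≈ 110.50)
(Y(126, 175) + o(32)) + A = ((-7 + 175) + 81) + 221/2 = (168 + 81) + 221/2 = 249 + 221/2 = 719/2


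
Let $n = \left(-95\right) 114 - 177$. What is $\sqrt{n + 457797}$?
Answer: $\sqrt{446790} \approx 668.42$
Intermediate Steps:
$n = -11007$ ($n = -10830 - 177 = -11007$)
$\sqrt{n + 457797} = \sqrt{-11007 + 457797} = \sqrt{446790}$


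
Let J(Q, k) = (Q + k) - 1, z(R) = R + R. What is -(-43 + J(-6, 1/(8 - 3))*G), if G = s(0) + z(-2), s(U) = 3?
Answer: 181/5 ≈ 36.200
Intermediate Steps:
z(R) = 2*R
G = -1 (G = 3 + 2*(-2) = 3 - 4 = -1)
J(Q, k) = -1 + Q + k
-(-43 + J(-6, 1/(8 - 3))*G) = -(-43 + (-1 - 6 + 1/(8 - 3))*(-1)) = -(-43 + (-1 - 6 + 1/5)*(-1)) = -(-43 + (-1 - 6 + ⅕)*(-1)) = -(-43 - 34/5*(-1)) = -(-43 + 34/5) = -1*(-181/5) = 181/5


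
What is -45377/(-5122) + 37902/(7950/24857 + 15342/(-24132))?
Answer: -28167038458327/234797602 ≈ -1.1996e+5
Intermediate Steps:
-45377/(-5122) + 37902/(7950/24857 + 15342/(-24132)) = -45377*(-1/5122) + 37902/(7950*(1/24857) + 15342*(-1/24132)) = 45377/5122 + 37902/(150/469 - 2557/4022) = 45377/5122 + 37902/(-595933/1886318) = 45377/5122 + 37902*(-1886318/595933) = 45377/5122 - 71495224836/595933 = -28167038458327/234797602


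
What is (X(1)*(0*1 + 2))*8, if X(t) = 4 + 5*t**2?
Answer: 144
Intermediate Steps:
(X(1)*(0*1 + 2))*8 = ((4 + 5*1**2)*(0*1 + 2))*8 = ((4 + 5*1)*(0 + 2))*8 = ((4 + 5)*2)*8 = (9*2)*8 = 18*8 = 144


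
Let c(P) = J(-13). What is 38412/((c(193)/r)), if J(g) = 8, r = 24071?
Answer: 231153813/2 ≈ 1.1558e+8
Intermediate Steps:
c(P) = 8
38412/((c(193)/r)) = 38412/((8/24071)) = 38412/((8*(1/24071))) = 38412/(8/24071) = 38412*(24071/8) = 231153813/2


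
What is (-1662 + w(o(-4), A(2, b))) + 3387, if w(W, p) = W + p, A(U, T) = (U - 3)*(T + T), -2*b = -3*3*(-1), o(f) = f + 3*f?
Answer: 1718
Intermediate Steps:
o(f) = 4*f
b = -9/2 (b = -(-3*3)*(-1)/2 = -(-9)*(-1)/2 = -½*9 = -9/2 ≈ -4.5000)
A(U, T) = 2*T*(-3 + U) (A(U, T) = (-3 + U)*(2*T) = 2*T*(-3 + U))
(-1662 + w(o(-4), A(2, b))) + 3387 = (-1662 + (4*(-4) + 2*(-9/2)*(-3 + 2))) + 3387 = (-1662 + (-16 + 2*(-9/2)*(-1))) + 3387 = (-1662 + (-16 + 9)) + 3387 = (-1662 - 7) + 3387 = -1669 + 3387 = 1718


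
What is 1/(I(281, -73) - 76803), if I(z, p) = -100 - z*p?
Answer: -1/56390 ≈ -1.7734e-5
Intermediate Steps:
I(z, p) = -100 - p*z
1/(I(281, -73) - 76803) = 1/((-100 - 1*(-73)*281) - 76803) = 1/((-100 + 20513) - 76803) = 1/(20413 - 76803) = 1/(-56390) = -1/56390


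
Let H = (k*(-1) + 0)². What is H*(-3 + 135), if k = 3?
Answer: 1188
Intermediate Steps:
H = 9 (H = (3*(-1) + 0)² = (-3 + 0)² = (-3)² = 9)
H*(-3 + 135) = 9*(-3 + 135) = 9*132 = 1188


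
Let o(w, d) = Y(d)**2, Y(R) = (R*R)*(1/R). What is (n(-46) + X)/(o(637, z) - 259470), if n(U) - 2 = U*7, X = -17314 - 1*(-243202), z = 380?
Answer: -112784/57535 ≈ -1.9603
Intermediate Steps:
Y(R) = R (Y(R) = R**2/R = R)
o(w, d) = d**2
X = 225888 (X = -17314 + 243202 = 225888)
n(U) = 2 + 7*U (n(U) = 2 + U*7 = 2 + 7*U)
(n(-46) + X)/(o(637, z) - 259470) = ((2 + 7*(-46)) + 225888)/(380**2 - 259470) = ((2 - 322) + 225888)/(144400 - 259470) = (-320 + 225888)/(-115070) = 225568*(-1/115070) = -112784/57535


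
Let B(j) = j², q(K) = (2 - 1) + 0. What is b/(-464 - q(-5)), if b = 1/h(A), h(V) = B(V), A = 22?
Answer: -1/225060 ≈ -4.4433e-6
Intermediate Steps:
q(K) = 1 (q(K) = 1 + 0 = 1)
h(V) = V²
b = 1/484 (b = 1/(22²) = 1/484 ≈ 0.0020661)
b/(-464 - q(-5)) = 1/(484*(-464 - 1*1)) = 1/(484*(-464 - 1)) = (1/484)/(-465) = (1/484)*(-1/465) = -1/225060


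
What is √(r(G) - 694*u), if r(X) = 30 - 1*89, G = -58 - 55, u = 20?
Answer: I*√13939 ≈ 118.06*I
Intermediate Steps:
G = -113
r(X) = -59 (r(X) = 30 - 89 = -59)
√(r(G) - 694*u) = √(-59 - 694*20) = √(-59 - 13880) = √(-13939) = I*√13939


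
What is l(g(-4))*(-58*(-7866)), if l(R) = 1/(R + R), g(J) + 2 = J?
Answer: -38019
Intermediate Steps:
g(J) = -2 + J
l(R) = 1/(2*R)
l(g(-4))*(-58*(-7866)) = (1/(2*(-2 - 4)))*(-58*(-7866)) = ((½)/(-6))*456228 = ((½)*(-⅙))*456228 = -1/12*456228 = -38019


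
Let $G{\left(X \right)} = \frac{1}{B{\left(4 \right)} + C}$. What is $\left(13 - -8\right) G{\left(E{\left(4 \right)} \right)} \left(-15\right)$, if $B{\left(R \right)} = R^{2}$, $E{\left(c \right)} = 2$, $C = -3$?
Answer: $- \frac{315}{13} \approx -24.231$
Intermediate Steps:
$G{\left(X \right)} = \frac{1}{13}$ ($G{\left(X \right)} = \frac{1}{4^{2} - 3} = \frac{1}{16 - 3} = \frac{1}{13}$)
$\left(13 - -8\right) G{\left(E{\left(4 \right)} \right)} \left(-15\right) = \left(13 - -8\right) \frac{1}{13} \left(-15\right) = \left(13 + 8\right) \frac{1}{13} \left(-15\right) = 21 \cdot \frac{1}{13} \left(-15\right) = \frac{21}{13} \left(-15\right) = - \frac{315}{13}$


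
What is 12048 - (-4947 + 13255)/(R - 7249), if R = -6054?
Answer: 160282852/13303 ≈ 12049.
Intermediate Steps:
12048 - (-4947 + 13255)/(R - 7249) = 12048 - (-4947 + 13255)/(-6054 - 7249) = 12048 - 8308/(-13303) = 12048 - 8308*(-1)/13303 = 12048 - 1*(-8308/13303) = 12048 + 8308/13303 = 160282852/13303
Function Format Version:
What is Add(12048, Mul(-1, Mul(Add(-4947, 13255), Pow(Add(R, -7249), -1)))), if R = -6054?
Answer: Rational(160282852, 13303) ≈ 12049.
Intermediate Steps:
Add(12048, Mul(-1, Mul(Add(-4947, 13255), Pow(Add(R, -7249), -1)))) = Add(12048, Mul(-1, Mul(Add(-4947, 13255), Pow(Add(-6054, -7249), -1)))) = Add(12048, Mul(-1, Mul(8308, Pow(-13303, -1)))) = Add(12048, Mul(-1, Mul(8308, Rational(-1, 13303)))) = Add(12048, Mul(-1, Rational(-8308, 13303))) = Add(12048, Rational(8308, 13303)) = Rational(160282852, 13303)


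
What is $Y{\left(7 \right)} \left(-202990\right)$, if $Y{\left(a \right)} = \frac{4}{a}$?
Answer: $- \frac{811960}{7} \approx -1.1599 \cdot 10^{5}$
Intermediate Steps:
$Y{\left(7 \right)} \left(-202990\right) = \frac{4}{7} \left(-202990\right) = - \frac{811960}{7}$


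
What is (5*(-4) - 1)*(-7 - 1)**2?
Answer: -1344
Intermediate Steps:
(5*(-4) - 1)*(-7 - 1)**2 = (-20 - 1)*(-8)**2 = -21*64 = -1344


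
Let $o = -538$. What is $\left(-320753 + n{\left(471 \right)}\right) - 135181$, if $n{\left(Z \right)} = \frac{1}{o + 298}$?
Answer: $- \frac{109424161}{240} \approx -4.5593 \cdot 10^{5}$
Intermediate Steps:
$n{\left(Z \right)} = - \frac{1}{240}$ ($n{\left(Z \right)} = \frac{1}{-538 + 298} = \frac{1}{-240} = - \frac{1}{240}$)
$\left(-320753 + n{\left(471 \right)}\right) - 135181 = \left(-320753 - \frac{1}{240}\right) - 135181 = - \frac{76980721}{240} - 135181 = - \frac{109424161}{240}$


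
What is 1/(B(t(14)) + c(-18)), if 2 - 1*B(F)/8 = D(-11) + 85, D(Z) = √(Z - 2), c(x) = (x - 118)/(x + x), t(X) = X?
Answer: -26739/17687378 + 162*I*√13/8843689 ≈ -0.0015118 + 6.6047e-5*I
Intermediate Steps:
c(x) = (-118 + x)/(2*x) (c(x) = (-118 + x)/((2*x)) = (-118 + x)*(1/(2*x)) = (-118 + x)/(2*x))
D(Z) = √(-2 + Z)
B(F) = -664 - 8*I*√13 (B(F) = 16 - 8*(√(-2 - 11) + 85) = 16 - 8*(√(-13) + 85) = 16 - 8*(I*√13 + 85) = 16 - 8*(85 + I*√13) = 16 + (-680 - 8*I*√13) = -664 - 8*I*√13)
1/(B(t(14)) + c(-18)) = 1/((-664 - 8*I*√13) + (½)*(-118 - 18)/(-18)) = 1/((-664 - 8*I*√13) + (½)*(-1/18)*(-136)) = 1/((-664 - 8*I*√13) + 34/9) = 1/(-5942/9 - 8*I*√13)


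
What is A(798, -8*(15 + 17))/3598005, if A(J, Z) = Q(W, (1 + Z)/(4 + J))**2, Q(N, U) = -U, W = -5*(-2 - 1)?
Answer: 4335/154283413868 ≈ 2.8098e-8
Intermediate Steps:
W = 15 (W = -5*(-3) = 15)
A(J, Z) = (1 + Z)**2/(4 + J)**2 (A(J, Z) = (-(1 + Z)/(4 + J))**2 = (1 + Z)**2/(4 + J)**2)
A(798, -8*(15 + 17))/3598005 = ((1 - 8*(15 + 17))**2/(4 + 798)**2)/3598005 = ((1 - 8*32)**2/802**2)*(1/3598005) = ((1 - 256)**2*(1/643204))*(1/3598005) = ((-255)**2*(1/643204))*(1/3598005) = (65025*(1/643204))*(1/3598005) = (65025/643204)*(1/3598005) = 4335/154283413868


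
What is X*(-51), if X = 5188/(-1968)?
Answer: 22049/164 ≈ 134.45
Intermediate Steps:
X = -1297/492 (X = 5188*(-1/1968) = -1297/492 ≈ -2.6362)
X*(-51) = -1297/492*(-51) = 22049/164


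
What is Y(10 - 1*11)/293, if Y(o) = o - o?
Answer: 0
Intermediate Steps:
Y(o) = 0
Y(10 - 1*11)/293 = 0/293 = 0*(1/293) = 0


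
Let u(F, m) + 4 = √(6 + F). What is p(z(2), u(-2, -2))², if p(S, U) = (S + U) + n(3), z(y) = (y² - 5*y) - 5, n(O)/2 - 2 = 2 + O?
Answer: 1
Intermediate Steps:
u(F, m) = -4 + √(6 + F)
n(O) = 8 + 2*O (n(O) = 4 + 2*(2 + O) = 4 + (4 + 2*O) = 8 + 2*O)
z(y) = -5 + y² - 5*y
p(S, U) = 14 + S + U (p(S, U) = (S + U) + (8 + 2*3) = (S + U) + (8 + 6) = (S + U) + 14 = 14 + S + U)
p(z(2), u(-2, -2))² = (14 + (-5 + 2² - 5*2) + (-4 + √(6 - 2)))² = (14 + (-5 + 4 - 10) + (-4 + √4))² = (14 - 11 + (-4 + 2))² = (14 - 11 - 2)² = 1² = 1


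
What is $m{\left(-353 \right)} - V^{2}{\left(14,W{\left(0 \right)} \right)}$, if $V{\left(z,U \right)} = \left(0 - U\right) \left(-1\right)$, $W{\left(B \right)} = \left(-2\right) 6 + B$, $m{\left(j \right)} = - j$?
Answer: $209$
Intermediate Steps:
$W{\left(B \right)} = -12 + B$
$V{\left(z,U \right)} = U$ ($V{\left(z,U \right)} = - U \left(-1\right) = U$)
$m{\left(-353 \right)} - V^{2}{\left(14,W{\left(0 \right)} \right)} = \left(-1\right) \left(-353\right) - \left(-12 + 0\right)^{2} = 353 - \left(-12\right)^{2} = 353 - 144 = 209$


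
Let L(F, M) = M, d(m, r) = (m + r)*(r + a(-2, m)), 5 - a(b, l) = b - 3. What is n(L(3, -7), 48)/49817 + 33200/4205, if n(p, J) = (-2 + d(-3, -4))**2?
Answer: 332413056/41896097 ≈ 7.9342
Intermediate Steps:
a(b, l) = 8 - b (a(b, l) = 5 - (b - 3) = 5 - (-3 + b) = 5 + (3 - b) = 8 - b)
d(m, r) = (10 + r)*(m + r) (d(m, r) = (m + r)*(r + (8 - 1*(-2))) = (m + r)*(r + (8 + 2)) = (m + r)*(r + 10) = (m + r)*(10 + r) = (10 + r)*(m + r))
n(p, J) = 1936 (n(p, J) = (-2 + ((-4)**2 + 10*(-3) + 10*(-4) - 3*(-4)))**2 = (-2 + (16 - 30 - 40 + 12))**2 = (-2 - 42)**2 = (-44)**2 = 1936)
n(L(3, -7), 48)/49817 + 33200/4205 = 1936/49817 + 33200/4205 = 1936*(1/49817) + 33200*(1/4205) = 1936/49817 + 6640/841 = 332413056/41896097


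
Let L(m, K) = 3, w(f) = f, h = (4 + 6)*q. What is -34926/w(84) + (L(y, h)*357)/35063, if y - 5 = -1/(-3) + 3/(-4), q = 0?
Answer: -29155247/70126 ≈ -415.76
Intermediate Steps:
h = 0 (h = (4 + 6)*0 = 10*0 = 0)
y = 55/12 (y = 5 + (-1/(-3) + 3/(-4)) = 5 + (-1*(-⅓) + 3*(-¼)) = 5 + (⅓ - ¾) = 5 - 5/12 = 55/12 ≈ 4.5833)
-34926/w(84) + (L(y, h)*357)/35063 = -34926/84 + (3*357)/35063 = -34926*1/84 + 1071*(1/35063) = -5821/14 + 153/5009 = -29155247/70126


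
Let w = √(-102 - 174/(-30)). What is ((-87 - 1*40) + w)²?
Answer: (635 - I*√2405)²/25 ≈ 16033.0 - 2491.3*I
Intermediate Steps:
w = I*√2405/5 (w = √(-102 - 174*(-1/30)) = √(-102 + 29/5) = √(-481/5) = I*√2405/5 ≈ 9.8082*I)
((-87 - 1*40) + w)² = ((-87 - 1*40) + I*√2405/5)² = ((-87 - 40) + I*√2405/5)² = (-127 + I*√2405/5)²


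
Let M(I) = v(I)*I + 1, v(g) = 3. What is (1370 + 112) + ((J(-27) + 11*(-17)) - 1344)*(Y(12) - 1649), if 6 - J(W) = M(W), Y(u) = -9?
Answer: 2397292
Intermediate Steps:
M(I) = 1 + 3*I (M(I) = 3*I + 1 = 1 + 3*I)
J(W) = 5 - 3*W (J(W) = 6 - (1 + 3*W) = 6 + (-1 - 3*W) = 5 - 3*W)
(1370 + 112) + ((J(-27) + 11*(-17)) - 1344)*(Y(12) - 1649) = (1370 + 112) + (((5 - 3*(-27)) + 11*(-17)) - 1344)*(-9 - 1649) = 1482 + (((5 + 81) - 187) - 1344)*(-1658) = 1482 + ((86 - 187) - 1344)*(-1658) = 1482 + (-101 - 1344)*(-1658) = 1482 - 1445*(-1658) = 1482 + 2395810 = 2397292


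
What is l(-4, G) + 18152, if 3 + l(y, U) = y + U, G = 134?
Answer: 18279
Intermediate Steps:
l(y, U) = -3 + U + y (l(y, U) = -3 + (y + U) = -3 + (U + y) = -3 + U + y)
l(-4, G) + 18152 = (-3 + 134 - 4) + 18152 = 127 + 18152 = 18279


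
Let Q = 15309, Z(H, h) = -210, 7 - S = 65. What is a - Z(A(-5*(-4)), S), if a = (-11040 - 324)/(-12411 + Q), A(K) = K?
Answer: 99536/483 ≈ 206.08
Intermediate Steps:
S = -58 (S = 7 - 1*65 = 7 - 65 = -58)
a = -1894/483 (a = (-11040 - 324)/(-12411 + 15309) = -11364/2898 = -11364*1/2898 = -1894/483 ≈ -3.9213)
a - Z(A(-5*(-4)), S) = -1894/483 - 1*(-210) = -1894/483 + 210 = 99536/483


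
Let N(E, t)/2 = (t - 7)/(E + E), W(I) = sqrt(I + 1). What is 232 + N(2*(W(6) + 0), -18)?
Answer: 232 - 25*sqrt(7)/14 ≈ 227.28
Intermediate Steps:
W(I) = sqrt(1 + I)
N(E, t) = (-7 + t)/E (N(E, t) = 2*((t - 7)/(E + E)) = 2*((-7 + t)/((2*E))) = 2*((-7 + t)*(1/(2*E))) = 2*((-7 + t)/(2*E)) = (-7 + t)/E)
232 + N(2*(W(6) + 0), -18) = 232 + (-7 - 18)/((2*(sqrt(1 + 6) + 0))) = 232 - 25/(2*(sqrt(7) + 0)) = 232 - 25/(2*sqrt(7)) = 232 + (sqrt(7)/14)*(-25) = 232 - 25*sqrt(7)/14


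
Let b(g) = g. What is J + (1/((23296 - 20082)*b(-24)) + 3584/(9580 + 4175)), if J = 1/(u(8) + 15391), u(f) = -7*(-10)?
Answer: 67859137303/260384266960 ≈ 0.26061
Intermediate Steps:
u(f) = 70
J = 1/15461 (J = 1/(70 + 15391) = 1/15461 ≈ 6.4679e-5)
J + (1/((23296 - 20082)*b(-24)) + 3584/(9580 + 4175)) = 1/15461 + (1/((23296 - 20082)*(-24)) + 3584/(9580 + 4175)) = 1/15461 + (-1/24/3214 + 3584/13755) = 1/15461 + ((1/3214)*(-1/24) + 3584*(1/13755)) = 1/15461 + (-1/77136 + 512/1965) = 1/15461 + 4387963/16841360 = 67859137303/260384266960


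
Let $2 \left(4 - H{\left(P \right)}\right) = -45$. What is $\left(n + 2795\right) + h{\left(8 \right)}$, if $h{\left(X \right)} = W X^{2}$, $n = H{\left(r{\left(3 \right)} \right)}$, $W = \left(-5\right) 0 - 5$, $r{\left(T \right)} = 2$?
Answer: $\frac{5003}{2} \approx 2501.5$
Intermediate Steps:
$W = -5$ ($W = 0 - 5 = -5$)
$H{\left(P \right)} = \frac{53}{2}$ ($H{\left(P \right)} = 4 - - \frac{45}{2} = 4 + \frac{45}{2} = \frac{53}{2}$)
$n = \frac{53}{2} \approx 26.5$
$h{\left(X \right)} = - 5 X^{2}$
$\left(n + 2795\right) + h{\left(8 \right)} = \left(\frac{53}{2} + 2795\right) - 5 \cdot 8^{2} = \frac{5643}{2} - 320 = \frac{5003}{2}$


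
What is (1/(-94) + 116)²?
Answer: 118875409/8836 ≈ 13454.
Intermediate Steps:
(1/(-94) + 116)² = (-1/94 + 116)² = (10903/94)² = 118875409/8836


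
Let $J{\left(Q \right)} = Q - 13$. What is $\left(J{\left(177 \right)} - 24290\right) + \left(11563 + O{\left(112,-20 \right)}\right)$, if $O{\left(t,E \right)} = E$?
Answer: $-12583$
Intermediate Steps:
$J{\left(Q \right)} = -13 + Q$
$\left(J{\left(177 \right)} - 24290\right) + \left(11563 + O{\left(112,-20 \right)}\right) = \left(\left(-13 + 177\right) - 24290\right) + \left(11563 - 20\right) = \left(164 - 24290\right) + 11543 = -24126 + 11543 = -12583$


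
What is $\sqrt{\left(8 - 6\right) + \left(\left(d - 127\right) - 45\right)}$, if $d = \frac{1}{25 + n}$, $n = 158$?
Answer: $\frac{i \sqrt{5692947}}{183} \approx 13.038 i$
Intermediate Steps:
$d = \frac{1}{183}$ ($d = \frac{1}{25 + 158} = \frac{1}{183} \approx 0.0054645$)
$\sqrt{\left(8 - 6\right) + \left(\left(d - 127\right) - 45\right)} = \sqrt{\left(8 - 6\right) + \left(\left(\frac{1}{183} - 127\right) - 45\right)} = \sqrt{\left(8 - 6\right) - \frac{31475}{183}} = \sqrt{2 - \frac{31475}{183}} = \sqrt{- \frac{31109}{183}} = \frac{i \sqrt{5692947}}{183}$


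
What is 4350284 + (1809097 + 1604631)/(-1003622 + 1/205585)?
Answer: 897591781383477916/206329628869 ≈ 4.3503e+6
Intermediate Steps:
4350284 + (1809097 + 1604631)/(-1003622 + 1/205585) = 4350284 + 3413728/(-1003622 + 1/205585) = 4350284 + 3413728/(-206329628869/205585) = 4350284 + 3413728*(-205585/206329628869) = 4350284 - 701811270880/206329628869 = 897591781383477916/206329628869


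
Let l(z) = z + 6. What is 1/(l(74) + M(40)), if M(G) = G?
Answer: 1/120 ≈ 0.0083333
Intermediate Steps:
l(z) = 6 + z
1/(l(74) + M(40)) = 1/((6 + 74) + 40) = 1/(80 + 40) = 1/120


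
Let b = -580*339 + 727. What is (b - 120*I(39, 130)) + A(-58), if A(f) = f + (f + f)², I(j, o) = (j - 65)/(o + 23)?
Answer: -9306205/51 ≈ -1.8247e+5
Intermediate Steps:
I(j, o) = (-65 + j)/(23 + o)
b = -195893 (b = -196620 + 727 = -195893)
A(f) = f + 4*f² (A(f) = f + (2*f)² = f + 4*f²)
(b - 120*I(39, 130)) + A(-58) = (-195893 - 120*(-65 + 39)/(23 + 130)) - 58*(1 + 4*(-58)) = (-195893 - 120*(-26)/153) - 58*(1 - 232) = (-195893 - 40*(-26)/51) - 58*(-231) = (-195893 - 120*(-26/153)) + 13398 = (-195893 + 1040/51) + 13398 = -9989503/51 + 13398 = -9306205/51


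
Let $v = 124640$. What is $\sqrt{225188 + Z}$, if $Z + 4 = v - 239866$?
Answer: $\sqrt{109958} \approx 331.6$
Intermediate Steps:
$Z = -115230$ ($Z = -4 + \left(124640 - 239866\right) = -4 - 115226 = -115230$)
$\sqrt{225188 + Z} = \sqrt{225188 - 115230} = \sqrt{109958}$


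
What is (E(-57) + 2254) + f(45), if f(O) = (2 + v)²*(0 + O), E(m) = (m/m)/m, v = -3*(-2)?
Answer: 292637/57 ≈ 5134.0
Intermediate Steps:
v = 6
E(m) = 1/m
f(O) = 64*O (f(O) = (2 + 6)²*(0 + O) = 8²*O = 64*O)
(E(-57) + 2254) + f(45) = (1/(-57) + 2254) + 64*45 = (-1/57 + 2254) + 2880 = 128477/57 + 2880 = 292637/57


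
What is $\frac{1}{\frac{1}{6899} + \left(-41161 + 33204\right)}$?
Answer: $- \frac{6899}{54895342} \approx -0.00012568$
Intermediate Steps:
$\frac{1}{\frac{1}{6899} + \left(-41161 + 33204\right)} = \frac{1}{\frac{1}{6899} - 7957} = \frac{1}{- \frac{54895342}{6899}} = - \frac{6899}{54895342}$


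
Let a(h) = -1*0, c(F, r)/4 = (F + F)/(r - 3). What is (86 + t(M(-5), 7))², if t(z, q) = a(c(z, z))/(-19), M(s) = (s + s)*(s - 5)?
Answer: 7396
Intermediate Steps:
M(s) = 2*s*(-5 + s) (M(s) = (2*s)*(-5 + s) = 2*s*(-5 + s))
c(F, r) = 8*F/(-3 + r) (c(F, r) = 4*((F + F)/(r - 3)) = 4*((2*F)/(-3 + r)) = 4*(2*F/(-3 + r)) = 8*F/(-3 + r))
a(h) = 0
t(z, q) = 0 (t(z, q) = 0/(-19) = 0*(-1/19) = 0)
(86 + t(M(-5), 7))² = (86 + 0)² = 86² = 7396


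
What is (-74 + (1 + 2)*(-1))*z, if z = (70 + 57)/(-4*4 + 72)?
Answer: -1397/8 ≈ -174.63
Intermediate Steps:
z = 127/56 (z = 127/(-16 + 72) = 127/56 ≈ 2.2679)
(-74 + (1 + 2)*(-1))*z = (-74 + (1 + 2)*(-1))*(127/56) = (-74 + 3*(-1))*(127/56) = (-74 - 3)*(127/56) = -77*127/56 = -1397/8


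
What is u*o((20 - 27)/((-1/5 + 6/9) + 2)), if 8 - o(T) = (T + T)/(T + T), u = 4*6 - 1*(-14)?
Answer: 266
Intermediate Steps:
u = 38 (u = 24 + 14 = 38)
o(T) = 7 (o(T) = 8 - (T + T)/(T + T) = 8 - 2*T/(2*T) = 8 - 2*T*1/(2*T) = 8 - 1*1 = 8 - 1 = 7)
u*o((20 - 27)/((-1/5 + 6/9) + 2)) = 38*7 = 266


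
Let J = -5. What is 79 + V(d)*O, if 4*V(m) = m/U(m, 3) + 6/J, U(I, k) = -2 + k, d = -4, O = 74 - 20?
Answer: 44/5 ≈ 8.8000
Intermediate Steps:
O = 54
V(m) = -3/10 + m/4 (V(m) = (m/(-2 + 3) + 6/(-5))/4 = (m/1 + 6*(-⅕))/4 = (m*1 - 6/5)/4 = (m - 6/5)/4 = (-6/5 + m)/4 = -3/10 + m/4)
79 + V(d)*O = 79 + (-3/10 + (¼)*(-4))*54 = 79 + (-3/10 - 1)*54 = 79 - 13/10*54 = 79 - 351/5 = 44/5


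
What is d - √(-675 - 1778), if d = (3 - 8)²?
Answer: 25 - I*√2453 ≈ 25.0 - 49.528*I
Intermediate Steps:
d = 25 (d = (-5)² = 25)
d - √(-675 - 1778) = 25 - √(-675 - 1778) = 25 - √(-2453) = 25 - I*√2453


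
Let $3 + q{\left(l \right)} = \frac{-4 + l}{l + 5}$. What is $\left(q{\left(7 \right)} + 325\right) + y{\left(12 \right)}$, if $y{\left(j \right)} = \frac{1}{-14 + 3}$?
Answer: $\frac{14175}{44} \approx 322.16$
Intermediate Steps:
$q{\left(l \right)} = -3 + \frac{-4 + l}{5 + l}$ ($q{\left(l \right)} = -3 + \frac{-4 + l}{l + 5} = -3 + \frac{-4 + l}{5 + l}$)
$y{\left(j \right)} = - \frac{1}{11}$ ($y{\left(j \right)} = \frac{1}{-11} = - \frac{1}{11}$)
$\left(q{\left(7 \right)} + 325\right) + y{\left(12 \right)} = \left(\frac{-19 - 14}{5 + 7} + 325\right) - \frac{1}{11} = \left(\frac{-19 - 14}{12} + 325\right) - \frac{1}{11} = \left(\frac{1}{12} \left(-33\right) + 325\right) - \frac{1}{11} = \left(- \frac{11}{4} + 325\right) - \frac{1}{11} = \frac{1289}{4} - \frac{1}{11} = \frac{14175}{44}$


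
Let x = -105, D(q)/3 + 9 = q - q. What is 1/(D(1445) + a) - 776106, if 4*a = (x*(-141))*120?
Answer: -344686525037/444123 ≈ -7.7611e+5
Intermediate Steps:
D(q) = -27 (D(q) = -27 + 3*(q - q) = -27 + 3*0 = -27 + 0 = -27)
a = 444150 (a = (-105*(-141)*120)/4 = (14805*120)/4 = (¼)*1776600 = 444150)
1/(D(1445) + a) - 776106 = 1/(-27 + 444150) - 776106 = 1/444123 - 776106 = -344686525037/444123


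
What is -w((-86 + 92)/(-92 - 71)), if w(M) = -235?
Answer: 235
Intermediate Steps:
-w((-86 + 92)/(-92 - 71)) = -1*(-235) = 235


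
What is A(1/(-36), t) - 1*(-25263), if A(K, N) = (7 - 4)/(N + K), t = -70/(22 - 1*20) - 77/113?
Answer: 3669817491/145265 ≈ 25263.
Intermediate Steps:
t = -4032/113 (t = -70/(22 - 20) - 77*1/113 = -70/2 - 77/113 = -70*1/2 - 77/113 = -35 - 77/113 = -4032/113 ≈ -35.681)
A(K, N) = 3/(K + N)
A(1/(-36), t) - 1*(-25263) = 3/(1/(-36) - 4032/113) - 1*(-25263) = 3/(-1/36 - 4032/113) + 25263 = 3/(-145265/4068) + 25263 = 3*(-4068/145265) + 25263 = -12204/145265 + 25263 = 3669817491/145265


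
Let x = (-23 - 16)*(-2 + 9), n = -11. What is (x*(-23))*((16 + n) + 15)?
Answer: 125580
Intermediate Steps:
x = -273 (x = -39*7 = -273)
(x*(-23))*((16 + n) + 15) = (-273*(-23))*((16 - 11) + 15) = 6279*(5 + 15) = 6279*20 = 125580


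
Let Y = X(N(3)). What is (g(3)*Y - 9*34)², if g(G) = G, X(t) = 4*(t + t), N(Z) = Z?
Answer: 54756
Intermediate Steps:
X(t) = 8*t (X(t) = 4*(2*t) = 8*t)
Y = 24 (Y = 8*3 = 24)
(g(3)*Y - 9*34)² = (3*24 - 9*34)² = (72 - 306)² = (-234)² = 54756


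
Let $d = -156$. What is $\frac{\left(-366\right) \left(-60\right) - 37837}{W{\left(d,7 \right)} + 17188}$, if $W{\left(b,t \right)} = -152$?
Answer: $- \frac{15877}{17036} \approx -0.93197$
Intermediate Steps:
$\frac{\left(-366\right) \left(-60\right) - 37837}{W{\left(d,7 \right)} + 17188} = \frac{\left(-366\right) \left(-60\right) - 37837}{-152 + 17188} = \frac{21960 - 37837}{17036} = \left(-15877\right) \frac{1}{17036} = - \frac{15877}{17036}$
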